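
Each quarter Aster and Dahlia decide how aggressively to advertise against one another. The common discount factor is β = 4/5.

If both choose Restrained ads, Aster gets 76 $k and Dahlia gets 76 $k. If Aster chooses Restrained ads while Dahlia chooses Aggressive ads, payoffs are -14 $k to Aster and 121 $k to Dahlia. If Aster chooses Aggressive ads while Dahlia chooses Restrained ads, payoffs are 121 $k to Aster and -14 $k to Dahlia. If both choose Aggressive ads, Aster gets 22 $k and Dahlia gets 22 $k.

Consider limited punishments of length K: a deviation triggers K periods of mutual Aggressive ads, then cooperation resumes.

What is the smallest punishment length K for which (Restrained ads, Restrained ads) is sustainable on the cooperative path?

Need Σ_{k=1}^{K} β^k ≥ (121−76)/(76−22) = 0.8333 at β = 4/5.
At K = 1 the sum is 0.8000 < 0.8333; at K = 2 it is 1.4400 ≥ 0.8333.
So the minimum punishment length is K = 2.

2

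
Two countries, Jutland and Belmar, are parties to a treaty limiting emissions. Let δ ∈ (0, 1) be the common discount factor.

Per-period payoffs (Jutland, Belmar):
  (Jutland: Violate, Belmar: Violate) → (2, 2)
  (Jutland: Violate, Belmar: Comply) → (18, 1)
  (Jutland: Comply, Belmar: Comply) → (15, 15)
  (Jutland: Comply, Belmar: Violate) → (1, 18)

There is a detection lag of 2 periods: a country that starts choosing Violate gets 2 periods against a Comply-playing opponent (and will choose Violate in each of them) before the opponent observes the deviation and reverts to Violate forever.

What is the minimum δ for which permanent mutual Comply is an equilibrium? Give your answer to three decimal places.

0.433

A deviator earns 18 for 2 periods, then 2 forever; cooperating earns 15 forever. Multiplying the IC by (1−δ):
15 ≥ 18(1−δ^2) + 2δ^2, so 16·δ^2 ≥ 3 and δ^2 ≥ 3/16.
δ ≥ (3/16)^(1/2) ≈ 0.433.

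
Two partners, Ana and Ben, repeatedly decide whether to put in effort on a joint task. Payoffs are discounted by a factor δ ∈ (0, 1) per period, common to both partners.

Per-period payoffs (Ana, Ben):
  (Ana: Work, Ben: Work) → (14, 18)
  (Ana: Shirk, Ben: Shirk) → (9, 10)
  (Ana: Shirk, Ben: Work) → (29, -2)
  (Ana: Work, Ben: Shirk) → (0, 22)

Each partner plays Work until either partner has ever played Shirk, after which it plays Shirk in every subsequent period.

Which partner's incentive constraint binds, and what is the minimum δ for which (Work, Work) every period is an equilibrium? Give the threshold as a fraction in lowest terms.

Ana's threshold: (29−14)/(29−9) = 3/4.
Ben's threshold: (22−18)/(22−10) = 1/3.
3/4 > 1/3, so Ana binds and δ* = 3/4.

Ana; δ ≥ 3/4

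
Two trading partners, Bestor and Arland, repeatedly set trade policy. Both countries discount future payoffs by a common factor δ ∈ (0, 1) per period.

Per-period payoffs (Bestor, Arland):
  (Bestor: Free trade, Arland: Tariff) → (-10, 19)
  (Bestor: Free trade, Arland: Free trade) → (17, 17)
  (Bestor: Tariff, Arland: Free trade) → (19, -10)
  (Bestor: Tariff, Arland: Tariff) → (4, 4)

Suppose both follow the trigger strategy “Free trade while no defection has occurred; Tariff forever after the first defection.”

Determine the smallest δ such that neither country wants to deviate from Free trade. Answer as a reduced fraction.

2/15

One-period gain from deviating is 19 − 17 = 2. The loss is 17 − 4 = 13 in every subsequent period, with present value 13·δ/(1−δ).
Deviation is unprofitable when 13·δ/(1−δ) ≥ 2, i.e. δ/(1−δ) ≥ 2/13.
Equivalently δ ≥ 2/(2+13) = 2/15.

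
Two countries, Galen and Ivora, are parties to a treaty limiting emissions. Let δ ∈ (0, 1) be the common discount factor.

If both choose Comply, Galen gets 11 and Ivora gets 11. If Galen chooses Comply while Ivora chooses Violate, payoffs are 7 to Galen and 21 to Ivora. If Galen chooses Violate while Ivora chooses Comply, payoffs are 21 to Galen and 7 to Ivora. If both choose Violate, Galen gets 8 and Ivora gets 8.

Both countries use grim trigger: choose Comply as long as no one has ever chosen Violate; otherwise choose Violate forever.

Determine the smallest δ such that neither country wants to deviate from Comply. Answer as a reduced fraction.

One-period gain from deviating is 21 − 11 = 10. The loss is 11 − 8 = 3 in every subsequent period, with present value 3·δ/(1−δ).
Deviation is unprofitable when 3·δ/(1−δ) ≥ 10, i.e. δ/(1−δ) ≥ 10/3.
Equivalently δ ≥ 10/(10+3) = 10/13.

10/13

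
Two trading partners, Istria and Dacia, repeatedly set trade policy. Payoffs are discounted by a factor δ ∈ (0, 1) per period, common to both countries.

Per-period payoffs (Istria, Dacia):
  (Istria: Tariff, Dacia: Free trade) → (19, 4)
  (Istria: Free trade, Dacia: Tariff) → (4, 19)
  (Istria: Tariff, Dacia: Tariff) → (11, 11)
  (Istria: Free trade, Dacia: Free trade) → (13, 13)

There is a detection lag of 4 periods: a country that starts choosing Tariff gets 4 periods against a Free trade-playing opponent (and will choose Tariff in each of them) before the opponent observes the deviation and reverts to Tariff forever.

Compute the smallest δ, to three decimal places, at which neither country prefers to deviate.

The best deviation is to choose Tariff for all 4 undetected periods, earning 19 each, then 11 forever once detected.
Deviation value: 19(1−δ^4)/(1−δ) + 11δ^4/(1−δ); cooperation value: 13/(1−δ).
IC: 13 ≥ 19(1−δ^4) + 11δ^4 = 19 − 8δ^4.
So δ^4 ≥ 6/8 = 3/4, giving δ ≥ (3/4)^(1/4) ≈ 0.931.

0.931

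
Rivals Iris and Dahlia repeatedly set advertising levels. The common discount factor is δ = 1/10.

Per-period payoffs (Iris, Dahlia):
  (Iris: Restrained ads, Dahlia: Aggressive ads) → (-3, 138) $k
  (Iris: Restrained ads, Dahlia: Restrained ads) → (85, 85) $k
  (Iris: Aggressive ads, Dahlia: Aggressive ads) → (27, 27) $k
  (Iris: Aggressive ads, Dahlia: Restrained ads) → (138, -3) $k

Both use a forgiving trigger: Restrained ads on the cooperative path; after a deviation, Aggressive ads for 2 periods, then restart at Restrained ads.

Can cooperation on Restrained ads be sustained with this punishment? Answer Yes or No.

No

Comparing payoff streams over the 3 periods until play realigns: cooperate → 85(1+δ+…+δ^2); deviate → 138 + 27(δ+…+δ^2).
Cooperation is sustained iff (85−27)(δ+…+δ^2) ≥ 138−85.
δ+…+δ^2 = 1/10·(1−(1/10)^2)/(1−1/10) = 0.1100, and (138−85)/(85−27) = 0.9138.
0.1100 < 0.9138, so cooperation is not sustainable.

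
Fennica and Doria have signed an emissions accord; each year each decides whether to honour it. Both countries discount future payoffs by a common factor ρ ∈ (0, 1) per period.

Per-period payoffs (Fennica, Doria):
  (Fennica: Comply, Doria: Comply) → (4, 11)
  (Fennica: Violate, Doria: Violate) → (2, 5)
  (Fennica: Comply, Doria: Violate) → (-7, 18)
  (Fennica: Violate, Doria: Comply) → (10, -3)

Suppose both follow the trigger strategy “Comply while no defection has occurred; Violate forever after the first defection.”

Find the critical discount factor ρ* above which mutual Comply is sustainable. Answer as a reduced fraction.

3/4

For Fennica: deviation gain 10−4 = 6, per-period punishment loss 4−2 = 2. IC gives ρ ≥ 6/8 = 3/4.
For Doria: gain 7, loss 6 per period, so ρ ≥ 7/13.
The tighter constraint is Fennica's, so cooperation needs ρ ≥ 3/4.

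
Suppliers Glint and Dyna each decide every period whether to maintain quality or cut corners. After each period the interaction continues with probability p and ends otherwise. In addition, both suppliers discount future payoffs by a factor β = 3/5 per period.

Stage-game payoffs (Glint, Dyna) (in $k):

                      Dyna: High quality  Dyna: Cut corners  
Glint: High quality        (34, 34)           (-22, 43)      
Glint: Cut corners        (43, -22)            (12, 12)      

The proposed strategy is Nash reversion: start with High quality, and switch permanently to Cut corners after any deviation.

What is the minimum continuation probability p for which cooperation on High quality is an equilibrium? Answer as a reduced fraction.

With continuation probability p and discount β, the effective per-period discount factor is βp.
Grim-trigger IC: βp ≥ (43−34)/(43−12) = 9/31.
So p ≥ (9/31)/(3/5) = 15/31.

15/31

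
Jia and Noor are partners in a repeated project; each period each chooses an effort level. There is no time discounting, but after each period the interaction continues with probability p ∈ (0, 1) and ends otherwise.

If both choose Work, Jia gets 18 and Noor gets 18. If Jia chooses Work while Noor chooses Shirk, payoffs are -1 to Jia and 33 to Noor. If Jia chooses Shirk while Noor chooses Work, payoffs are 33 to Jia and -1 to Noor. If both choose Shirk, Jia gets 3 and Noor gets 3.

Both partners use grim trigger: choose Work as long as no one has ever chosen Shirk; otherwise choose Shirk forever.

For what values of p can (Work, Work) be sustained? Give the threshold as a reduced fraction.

With no time discounting, the continuation probability p plays the role of the discount factor.
Grim-trigger IC: 18/(1−p) ≥ 33 + 3p/(1−p) ⇒ p ≥ (33−18)/(33−3) = 1/2.

1/2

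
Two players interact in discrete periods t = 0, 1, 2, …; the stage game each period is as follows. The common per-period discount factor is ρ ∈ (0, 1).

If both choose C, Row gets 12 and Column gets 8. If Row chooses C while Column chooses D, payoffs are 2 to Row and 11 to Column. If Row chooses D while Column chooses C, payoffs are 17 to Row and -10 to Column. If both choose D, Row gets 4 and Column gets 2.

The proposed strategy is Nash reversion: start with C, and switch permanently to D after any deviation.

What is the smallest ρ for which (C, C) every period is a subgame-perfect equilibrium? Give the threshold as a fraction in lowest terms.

For Row: deviation gain 17−12 = 5, per-period punishment loss 12−4 = 8. IC gives ρ ≥ 5/13.
For Column: gain 3, loss 6 per period, so ρ ≥ 3/9 = 1/3.
The tighter constraint is Row's, so cooperation needs ρ ≥ 5/13.

5/13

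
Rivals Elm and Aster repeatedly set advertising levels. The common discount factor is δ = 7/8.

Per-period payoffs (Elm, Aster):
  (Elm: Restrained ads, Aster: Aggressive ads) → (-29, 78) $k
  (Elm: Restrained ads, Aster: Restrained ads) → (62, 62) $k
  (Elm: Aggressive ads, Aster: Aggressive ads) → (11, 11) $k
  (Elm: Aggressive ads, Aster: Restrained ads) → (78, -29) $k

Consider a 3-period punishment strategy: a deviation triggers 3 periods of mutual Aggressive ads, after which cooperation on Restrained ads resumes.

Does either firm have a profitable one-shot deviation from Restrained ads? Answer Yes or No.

No

A one-shot deviation gives 78 now, then 11 for 3 periods, then back to 62.
Gain from deviating: (78−62) today; loss: (62−11) in each of the next 3 periods.
No-deviation condition: (62−11)(δ+…+δ^3) ≥ 78−62, i.e. δ+…+δ^3 ≥ 16/51.
At δ = 7/8: δ+…+δ^3 = 2.3105 ≥ 0.3137.
So cooperation is sustainable.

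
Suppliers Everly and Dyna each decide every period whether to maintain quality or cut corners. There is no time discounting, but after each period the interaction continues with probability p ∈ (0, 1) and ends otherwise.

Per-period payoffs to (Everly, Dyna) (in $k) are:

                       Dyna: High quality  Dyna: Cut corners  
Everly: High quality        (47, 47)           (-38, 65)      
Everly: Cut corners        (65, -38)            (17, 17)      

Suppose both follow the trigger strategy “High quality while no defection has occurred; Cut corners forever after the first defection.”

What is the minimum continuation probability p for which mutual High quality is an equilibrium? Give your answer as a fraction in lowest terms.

3/8

Expected cooperation value is 47 + p·47 + p²·47 + … = 47/(1−p); deviation gives 65 + p·17/(1−p).
47 ≥ 65(1−p) + 17p ⇒ 48p ≥ 18 ⇒ p ≥ 18/48 = 3/8.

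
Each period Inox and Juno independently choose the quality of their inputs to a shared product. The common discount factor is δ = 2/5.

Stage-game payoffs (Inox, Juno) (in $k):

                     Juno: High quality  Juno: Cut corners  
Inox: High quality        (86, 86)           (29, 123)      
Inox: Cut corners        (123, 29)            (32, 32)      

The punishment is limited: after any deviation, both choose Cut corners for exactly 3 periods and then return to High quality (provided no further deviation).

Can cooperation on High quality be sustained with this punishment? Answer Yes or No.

A one-shot deviation gives 123 now, then 32 for 3 periods, then back to 86.
Gain from deviating: (123−86) today; loss: (86−32) in each of the next 3 periods.
No-deviation condition: (86−32)(δ+…+δ^3) ≥ 123−86, i.e. δ+…+δ^3 ≥ 37/54.
At δ = 2/5: δ+…+δ^3 = 0.6240 < 0.6852.
So cooperation is not sustainable.

No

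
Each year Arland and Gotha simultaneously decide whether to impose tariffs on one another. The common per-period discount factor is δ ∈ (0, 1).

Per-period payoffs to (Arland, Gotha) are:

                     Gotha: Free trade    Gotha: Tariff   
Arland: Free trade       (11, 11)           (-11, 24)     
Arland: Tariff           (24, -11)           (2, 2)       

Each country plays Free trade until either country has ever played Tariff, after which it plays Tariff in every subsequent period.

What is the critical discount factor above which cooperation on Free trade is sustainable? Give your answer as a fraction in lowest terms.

13/22

11/(1−δ) ≥ 24 + 2δ/(1−δ)
11 ≥ 24 − 22δ
δ ≥ 13/22.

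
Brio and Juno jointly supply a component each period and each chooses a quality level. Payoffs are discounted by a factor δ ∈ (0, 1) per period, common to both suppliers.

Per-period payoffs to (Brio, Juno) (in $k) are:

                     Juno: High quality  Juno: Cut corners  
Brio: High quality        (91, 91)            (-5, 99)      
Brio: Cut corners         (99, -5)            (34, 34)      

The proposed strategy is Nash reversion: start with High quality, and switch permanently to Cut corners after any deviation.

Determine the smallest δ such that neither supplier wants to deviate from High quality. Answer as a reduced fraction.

One-period gain from deviating is 99 − 91 = 8. The loss is 91 − 34 = 57 in every subsequent period, with present value 57·δ/(1−δ).
Deviation is unprofitable when 57·δ/(1−δ) ≥ 8, i.e. δ/(1−δ) ≥ 8/57.
Equivalently δ ≥ 8/(8+57) = 8/65.

8/65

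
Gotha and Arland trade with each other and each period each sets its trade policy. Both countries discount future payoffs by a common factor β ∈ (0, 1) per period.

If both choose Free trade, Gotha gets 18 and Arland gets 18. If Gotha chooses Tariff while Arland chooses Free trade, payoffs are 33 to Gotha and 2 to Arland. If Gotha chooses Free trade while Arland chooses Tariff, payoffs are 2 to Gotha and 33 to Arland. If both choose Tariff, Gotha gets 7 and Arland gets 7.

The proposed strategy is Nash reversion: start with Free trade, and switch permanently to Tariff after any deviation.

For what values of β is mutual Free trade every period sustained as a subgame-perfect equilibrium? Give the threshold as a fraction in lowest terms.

15/26

Under grim trigger the critical discount factor is (T−C)/(T−P) with T = 33, C = 18, P = 7.
β* = (33−18)/(33−7) = 15/26.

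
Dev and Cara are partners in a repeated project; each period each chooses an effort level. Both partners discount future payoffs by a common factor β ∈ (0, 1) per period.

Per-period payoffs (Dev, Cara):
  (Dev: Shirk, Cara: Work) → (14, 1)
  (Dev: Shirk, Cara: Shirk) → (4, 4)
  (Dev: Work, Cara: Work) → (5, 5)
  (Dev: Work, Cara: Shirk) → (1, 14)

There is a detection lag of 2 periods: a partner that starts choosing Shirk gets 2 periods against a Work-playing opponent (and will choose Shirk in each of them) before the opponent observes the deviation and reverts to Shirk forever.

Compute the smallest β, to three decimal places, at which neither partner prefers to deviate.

0.949

The best deviation is to choose Shirk for all 2 undetected periods, earning 14 each, then 4 forever once detected.
Deviation value: 14(1−β^2)/(1−β) + 4β^2/(1−β); cooperation value: 5/(1−β).
IC: 5 ≥ 14(1−β^2) + 4β^2 = 14 − 10β^2.
So β^2 ≥ 9/10, giving β ≥ (9/10)^(1/2) ≈ 0.949.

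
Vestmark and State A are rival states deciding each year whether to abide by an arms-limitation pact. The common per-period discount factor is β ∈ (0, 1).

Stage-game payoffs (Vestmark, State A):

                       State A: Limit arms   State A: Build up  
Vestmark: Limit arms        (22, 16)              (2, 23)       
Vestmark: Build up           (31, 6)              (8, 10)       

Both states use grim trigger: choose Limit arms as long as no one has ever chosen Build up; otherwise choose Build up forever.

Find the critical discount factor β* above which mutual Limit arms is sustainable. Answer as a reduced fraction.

Vestmark: cooperation gives 22 each period; deviation gives 31 once then 8 forever.
  22/(1−β) ≥ 31 + 8β/(1−β) ⇒ β ≥ 9/23.
State A: cooperation gives 16 each period; deviation gives 23 once then 10 forever.
  β ≥ 7/13.
Both must hold, so the binding constraint is State A's: β ≥ 7/13.

7/13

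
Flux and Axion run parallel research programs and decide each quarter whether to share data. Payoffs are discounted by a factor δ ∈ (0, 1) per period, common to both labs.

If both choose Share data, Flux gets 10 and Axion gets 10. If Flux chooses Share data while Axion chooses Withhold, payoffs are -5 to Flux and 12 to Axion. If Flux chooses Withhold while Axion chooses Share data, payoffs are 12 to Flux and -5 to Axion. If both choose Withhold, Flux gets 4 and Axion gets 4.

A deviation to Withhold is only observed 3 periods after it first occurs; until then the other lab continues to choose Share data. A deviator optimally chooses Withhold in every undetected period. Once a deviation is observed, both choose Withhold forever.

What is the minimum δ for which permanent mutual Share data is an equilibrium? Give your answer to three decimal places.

0.630

A deviator earns 12 for 3 periods, then 4 forever; cooperating earns 10 forever. Multiplying the IC by (1−δ):
10 ≥ 12(1−δ^3) + 4δ^3, so 8·δ^3 ≥ 2 and δ^3 ≥ 1/4.
δ ≥ (1/4)^(1/3) ≈ 0.630.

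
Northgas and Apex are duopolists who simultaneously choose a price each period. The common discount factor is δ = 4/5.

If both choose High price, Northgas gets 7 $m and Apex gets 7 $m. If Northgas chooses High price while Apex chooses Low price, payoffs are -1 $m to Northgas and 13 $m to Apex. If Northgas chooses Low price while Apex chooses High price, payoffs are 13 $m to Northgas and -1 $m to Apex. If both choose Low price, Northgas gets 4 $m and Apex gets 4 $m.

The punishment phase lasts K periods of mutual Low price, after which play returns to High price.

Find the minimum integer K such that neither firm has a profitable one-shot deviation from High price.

IC: δ(1−δ^K)/(1−δ) ≥ (13−7)/(7−4) = 2.
With δ = 4/5: need 1 − δ^K ≥ 2·(1−4/5)/(4/5), i.e. δ^K ≤ 0.5000.
Since (4/5)^3 = 0.5120 and (4/5)^4 = 0.4096, the smallest such K is 4.

4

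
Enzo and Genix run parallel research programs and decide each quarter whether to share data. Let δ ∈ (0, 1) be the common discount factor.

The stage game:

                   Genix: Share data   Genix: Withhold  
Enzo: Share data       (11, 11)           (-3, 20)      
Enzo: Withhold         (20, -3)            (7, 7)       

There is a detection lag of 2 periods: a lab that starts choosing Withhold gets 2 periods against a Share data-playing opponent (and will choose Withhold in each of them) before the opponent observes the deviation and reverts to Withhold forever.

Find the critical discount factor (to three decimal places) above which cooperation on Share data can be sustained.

The best deviation is to choose Withhold for all 2 undetected periods, earning 20 each, then 7 forever once detected.
Deviation value: 20(1−δ^2)/(1−δ) + 7δ^2/(1−δ); cooperation value: 11/(1−δ).
IC: 11 ≥ 20(1−δ^2) + 7δ^2 = 20 − 13δ^2.
So δ^2 ≥ 9/13, giving δ ≥ (9/13)^(1/2) ≈ 0.832.

0.832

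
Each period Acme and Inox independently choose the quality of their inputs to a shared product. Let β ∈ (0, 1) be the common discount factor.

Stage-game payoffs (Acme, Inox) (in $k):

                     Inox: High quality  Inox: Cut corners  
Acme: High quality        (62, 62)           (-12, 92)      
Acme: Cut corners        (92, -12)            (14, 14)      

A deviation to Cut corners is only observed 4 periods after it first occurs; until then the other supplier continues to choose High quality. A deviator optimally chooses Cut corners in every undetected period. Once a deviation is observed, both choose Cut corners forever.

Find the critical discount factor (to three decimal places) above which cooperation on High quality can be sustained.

0.788

Deviating for the 4 undetected periods gains 92−62 = 30 per period over cooperation, then loses 62−14 = 48 per period forever once punishment starts.
Gain: 30(1 + β + … + β^3); loss: 48·β^4/(1−β).
No profitable deviation ⇔ 30(1−β^4) ≤ 48·β^4, i.e. β^4 ≥ 30/(30+48) = 5/13.
Hence β ≥ (5/13)^(1/4) ≈ 0.788.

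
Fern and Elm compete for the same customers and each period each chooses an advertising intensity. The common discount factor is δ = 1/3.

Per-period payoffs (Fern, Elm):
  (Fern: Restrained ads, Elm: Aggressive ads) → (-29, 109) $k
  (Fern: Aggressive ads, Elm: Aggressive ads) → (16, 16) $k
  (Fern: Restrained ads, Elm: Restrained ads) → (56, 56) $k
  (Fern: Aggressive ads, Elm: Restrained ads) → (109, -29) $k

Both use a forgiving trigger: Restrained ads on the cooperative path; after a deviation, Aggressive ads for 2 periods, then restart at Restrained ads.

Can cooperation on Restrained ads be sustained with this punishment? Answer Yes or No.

No

Comparing payoff streams over the 3 periods until play realigns: cooperate → 56(1+δ+…+δ^2); deviate → 109 + 16(δ+…+δ^2).
Cooperation is sustained iff (56−16)(δ+…+δ^2) ≥ 109−56.
δ+…+δ^2 = 1/3·(1−(1/3)^2)/(1−1/3) = 0.4444, and (109−56)/(56−16) = 1.3250.
0.4444 < 1.3250, so cooperation is not sustainable.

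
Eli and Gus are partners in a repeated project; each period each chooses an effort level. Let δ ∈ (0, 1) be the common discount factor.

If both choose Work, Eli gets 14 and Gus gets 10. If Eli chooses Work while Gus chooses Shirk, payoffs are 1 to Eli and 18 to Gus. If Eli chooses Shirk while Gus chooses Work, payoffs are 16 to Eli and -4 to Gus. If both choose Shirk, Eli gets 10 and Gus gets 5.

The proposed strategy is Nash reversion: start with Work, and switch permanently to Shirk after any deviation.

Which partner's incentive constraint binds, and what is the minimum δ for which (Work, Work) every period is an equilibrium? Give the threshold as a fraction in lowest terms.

Eli's threshold: (16−14)/(16−10) = 1/3.
Gus's threshold: (18−10)/(18−5) = 8/13.
1/3 < 8/13, so Gus binds and δ* = 8/13.

Gus; δ ≥ 8/13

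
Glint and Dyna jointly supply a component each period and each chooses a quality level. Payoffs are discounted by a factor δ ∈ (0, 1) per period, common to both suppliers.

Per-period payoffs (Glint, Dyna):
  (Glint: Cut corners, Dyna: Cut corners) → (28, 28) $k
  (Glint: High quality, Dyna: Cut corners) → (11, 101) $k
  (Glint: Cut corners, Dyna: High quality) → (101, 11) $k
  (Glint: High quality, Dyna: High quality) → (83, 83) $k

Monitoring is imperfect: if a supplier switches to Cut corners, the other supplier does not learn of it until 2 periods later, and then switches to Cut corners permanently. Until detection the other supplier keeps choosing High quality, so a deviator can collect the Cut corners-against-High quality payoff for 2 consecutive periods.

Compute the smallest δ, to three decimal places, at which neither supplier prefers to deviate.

The best deviation is to choose Cut corners for all 2 undetected periods, earning 101 each, then 28 forever once detected.
Deviation value: 101(1−δ^2)/(1−δ) + 28δ^2/(1−δ); cooperation value: 83/(1−δ).
IC: 83 ≥ 101(1−δ^2) + 28δ^2 = 101 − 73δ^2.
So δ^2 ≥ 18/73, giving δ ≥ (18/73)^(1/2) ≈ 0.497.

0.497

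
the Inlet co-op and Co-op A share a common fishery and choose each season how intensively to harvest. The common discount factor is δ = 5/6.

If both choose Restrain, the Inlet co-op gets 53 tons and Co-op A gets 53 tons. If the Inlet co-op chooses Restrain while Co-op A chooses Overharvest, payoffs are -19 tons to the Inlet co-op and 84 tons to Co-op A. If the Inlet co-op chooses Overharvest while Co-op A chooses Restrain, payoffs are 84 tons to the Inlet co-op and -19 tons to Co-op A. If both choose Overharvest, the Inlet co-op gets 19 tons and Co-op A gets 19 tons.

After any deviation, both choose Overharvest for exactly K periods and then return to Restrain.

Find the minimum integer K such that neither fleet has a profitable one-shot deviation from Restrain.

Need Σ_{k=1}^{K} δ^k ≥ (84−53)/(53−19) = 0.9118 at δ = 5/6.
At K = 1 the sum is 0.8333 < 0.9118; at K = 2 it is 1.5278 ≥ 0.9118.
So the minimum punishment length is K = 2.

2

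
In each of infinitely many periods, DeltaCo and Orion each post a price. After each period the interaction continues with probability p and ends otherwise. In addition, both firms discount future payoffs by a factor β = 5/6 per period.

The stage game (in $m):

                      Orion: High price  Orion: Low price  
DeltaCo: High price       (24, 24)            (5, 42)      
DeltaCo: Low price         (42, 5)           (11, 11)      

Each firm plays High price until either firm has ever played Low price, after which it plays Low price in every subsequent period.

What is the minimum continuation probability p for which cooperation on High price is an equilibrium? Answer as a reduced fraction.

108/155

Expected continuation weight on next period's payoff is β·p = 5/6·p, which plays the role of the discount factor.
Cooperation requires 5/6·p ≥ (42−24)/(42−11) = 18/31, hence p ≥ 108/155.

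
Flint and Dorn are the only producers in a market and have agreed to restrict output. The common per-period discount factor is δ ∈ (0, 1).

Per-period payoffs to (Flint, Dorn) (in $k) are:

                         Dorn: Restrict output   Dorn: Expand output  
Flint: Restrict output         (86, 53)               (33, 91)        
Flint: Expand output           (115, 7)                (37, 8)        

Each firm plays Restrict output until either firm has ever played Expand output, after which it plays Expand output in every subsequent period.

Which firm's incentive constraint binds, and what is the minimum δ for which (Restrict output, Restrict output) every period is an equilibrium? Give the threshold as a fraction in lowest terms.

Dorn; δ ≥ 38/83

For Flint: deviation gain 115−86 = 29, per-period punishment loss 86−37 = 49. IC gives δ ≥ 29/78.
For Dorn: gain 38, loss 45 per period, so δ ≥ 38/83.
The tighter constraint is Dorn's, so cooperation needs δ ≥ 38/83.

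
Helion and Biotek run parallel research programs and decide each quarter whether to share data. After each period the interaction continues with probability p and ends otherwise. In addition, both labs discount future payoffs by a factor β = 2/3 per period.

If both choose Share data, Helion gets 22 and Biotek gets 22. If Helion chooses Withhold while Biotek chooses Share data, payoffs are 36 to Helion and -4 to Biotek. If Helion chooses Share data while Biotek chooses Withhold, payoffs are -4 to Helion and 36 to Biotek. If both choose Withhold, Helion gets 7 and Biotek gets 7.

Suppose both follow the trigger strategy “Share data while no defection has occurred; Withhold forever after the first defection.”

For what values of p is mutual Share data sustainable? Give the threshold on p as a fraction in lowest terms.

Expected continuation weight on next period's payoff is β·p = 2/3·p, which plays the role of the discount factor.
Cooperation requires 2/3·p ≥ (36−22)/(36−7) = 14/29, hence p ≥ 21/29.

21/29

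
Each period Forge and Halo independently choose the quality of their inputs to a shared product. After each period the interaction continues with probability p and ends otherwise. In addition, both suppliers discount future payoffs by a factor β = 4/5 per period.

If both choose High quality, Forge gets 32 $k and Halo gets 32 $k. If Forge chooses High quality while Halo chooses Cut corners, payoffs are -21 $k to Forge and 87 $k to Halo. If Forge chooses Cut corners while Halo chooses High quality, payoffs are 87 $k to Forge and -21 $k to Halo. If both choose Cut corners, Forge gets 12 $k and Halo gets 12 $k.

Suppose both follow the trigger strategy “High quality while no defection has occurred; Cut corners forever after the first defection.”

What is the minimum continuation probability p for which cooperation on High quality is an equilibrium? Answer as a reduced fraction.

With continuation probability p and discount β, the effective per-period discount factor is βp.
Grim-trigger IC: βp ≥ (87−32)/(87−12) = 11/15.
So p ≥ (11/15)/(4/5) = 11/12.

11/12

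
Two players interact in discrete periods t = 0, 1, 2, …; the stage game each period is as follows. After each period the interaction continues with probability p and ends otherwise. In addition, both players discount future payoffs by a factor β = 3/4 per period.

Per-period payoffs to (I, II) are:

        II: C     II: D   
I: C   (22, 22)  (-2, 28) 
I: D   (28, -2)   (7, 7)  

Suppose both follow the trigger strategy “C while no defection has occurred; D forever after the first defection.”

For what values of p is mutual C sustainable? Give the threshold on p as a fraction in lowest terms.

Expected continuation weight on next period's payoff is β·p = 3/4·p, which plays the role of the discount factor.
Cooperation requires 3/4·p ≥ (28−22)/(28−7) = 2/7, hence p ≥ 8/21.

8/21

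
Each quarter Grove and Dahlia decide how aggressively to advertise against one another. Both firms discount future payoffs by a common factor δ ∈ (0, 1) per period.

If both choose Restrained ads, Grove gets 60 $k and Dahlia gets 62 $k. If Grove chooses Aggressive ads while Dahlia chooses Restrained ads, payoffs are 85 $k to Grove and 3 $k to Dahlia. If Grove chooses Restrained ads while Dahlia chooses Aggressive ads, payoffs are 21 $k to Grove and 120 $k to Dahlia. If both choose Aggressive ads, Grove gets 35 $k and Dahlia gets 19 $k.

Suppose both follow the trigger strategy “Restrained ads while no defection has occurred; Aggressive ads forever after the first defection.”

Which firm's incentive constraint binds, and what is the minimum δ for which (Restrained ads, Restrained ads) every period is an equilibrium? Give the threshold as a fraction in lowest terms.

For Grove: deviation gain 85−60 = 25, per-period punishment loss 60−35 = 25. IC gives δ ≥ 25/50 = 1/2.
For Dahlia: gain 58, loss 43 per period, so δ ≥ 58/101.
The tighter constraint is Dahlia's, so cooperation needs δ ≥ 58/101.

Dahlia; δ ≥ 58/101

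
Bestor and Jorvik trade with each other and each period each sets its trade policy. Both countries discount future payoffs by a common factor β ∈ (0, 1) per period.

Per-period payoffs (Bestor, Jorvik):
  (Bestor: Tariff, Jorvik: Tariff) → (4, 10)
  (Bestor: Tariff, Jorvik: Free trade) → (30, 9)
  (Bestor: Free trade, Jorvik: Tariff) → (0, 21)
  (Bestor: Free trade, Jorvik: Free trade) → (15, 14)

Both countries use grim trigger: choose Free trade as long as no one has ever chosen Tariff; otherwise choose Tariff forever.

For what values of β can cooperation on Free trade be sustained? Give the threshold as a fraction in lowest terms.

7/11

Bestor: cooperation gives 15 each period; deviation gives 30 once then 4 forever.
  15/(1−β) ≥ 30 + 4β/(1−β) ⇒ β ≥ 15/26.
Jorvik: cooperation gives 14 each period; deviation gives 21 once then 10 forever.
  β ≥ 7/11.
Both must hold, so the binding constraint is Jorvik's: β ≥ 7/11.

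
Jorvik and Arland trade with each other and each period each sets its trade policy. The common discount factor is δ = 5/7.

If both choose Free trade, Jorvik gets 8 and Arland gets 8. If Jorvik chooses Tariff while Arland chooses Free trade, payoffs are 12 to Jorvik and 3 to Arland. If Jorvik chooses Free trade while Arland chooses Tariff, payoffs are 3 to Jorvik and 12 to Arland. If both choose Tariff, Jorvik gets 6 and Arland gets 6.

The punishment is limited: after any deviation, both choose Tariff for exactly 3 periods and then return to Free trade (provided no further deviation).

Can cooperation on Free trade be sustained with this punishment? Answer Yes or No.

Comparing payoff streams over the 4 periods until play realigns: cooperate → 8(1+δ+…+δ^3); deviate → 12 + 6(δ+…+δ^3).
Cooperation is sustained iff (8−6)(δ+…+δ^3) ≥ 12−8.
δ+…+δ^3 = 5/7·(1−(5/7)^3)/(1−5/7) = 1.5889, and (12−8)/(8−6) = 2.0000.
1.5889 < 2.0000, so cooperation is not sustainable.

No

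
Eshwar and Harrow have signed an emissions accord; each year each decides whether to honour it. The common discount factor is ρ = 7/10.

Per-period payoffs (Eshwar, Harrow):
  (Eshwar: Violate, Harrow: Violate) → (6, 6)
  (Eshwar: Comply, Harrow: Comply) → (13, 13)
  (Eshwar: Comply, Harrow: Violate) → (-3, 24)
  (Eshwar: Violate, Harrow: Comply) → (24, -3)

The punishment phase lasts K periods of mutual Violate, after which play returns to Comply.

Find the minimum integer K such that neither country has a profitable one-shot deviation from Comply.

Need Σ_{k=1}^{K} ρ^k ≥ (24−13)/(13−6) = 1.5714 at ρ = 7/10.
At K = 3 the sum is 1.5330 < 1.5714; at K = 4 it is 1.7731 ≥ 1.5714.
So the minimum punishment length is K = 4.

4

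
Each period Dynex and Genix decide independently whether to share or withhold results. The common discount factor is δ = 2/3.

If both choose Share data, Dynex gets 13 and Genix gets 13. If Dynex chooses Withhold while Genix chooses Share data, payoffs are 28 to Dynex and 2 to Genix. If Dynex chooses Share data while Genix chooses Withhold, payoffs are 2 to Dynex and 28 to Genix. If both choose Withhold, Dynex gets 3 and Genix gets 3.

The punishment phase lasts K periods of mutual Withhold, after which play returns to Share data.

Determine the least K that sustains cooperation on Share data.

4

IC: δ(1−δ^K)/(1−δ) ≥ (28−13)/(13−3) = 3/2.
With δ = 2/3: need 1 − δ^K ≥ 3/2·(1−2/3)/(2/3), i.e. δ^K ≤ 0.2500.
Since (2/3)^3 = 0.2963 and (2/3)^4 = 0.1975, the smallest such K is 4.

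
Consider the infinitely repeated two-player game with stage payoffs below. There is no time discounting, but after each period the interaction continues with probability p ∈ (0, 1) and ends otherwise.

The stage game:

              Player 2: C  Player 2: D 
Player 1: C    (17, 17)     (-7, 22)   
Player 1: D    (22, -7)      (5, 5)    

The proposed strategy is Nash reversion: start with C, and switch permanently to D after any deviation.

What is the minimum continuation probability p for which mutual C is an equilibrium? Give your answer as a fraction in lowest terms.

Expected cooperation value is 17 + p·17 + p²·17 + … = 17/(1−p); deviation gives 22 + p·5/(1−p).
17 ≥ 22(1−p) + 5p ⇒ 17p ≥ 5 ⇒ p ≥ 5/17.

5/17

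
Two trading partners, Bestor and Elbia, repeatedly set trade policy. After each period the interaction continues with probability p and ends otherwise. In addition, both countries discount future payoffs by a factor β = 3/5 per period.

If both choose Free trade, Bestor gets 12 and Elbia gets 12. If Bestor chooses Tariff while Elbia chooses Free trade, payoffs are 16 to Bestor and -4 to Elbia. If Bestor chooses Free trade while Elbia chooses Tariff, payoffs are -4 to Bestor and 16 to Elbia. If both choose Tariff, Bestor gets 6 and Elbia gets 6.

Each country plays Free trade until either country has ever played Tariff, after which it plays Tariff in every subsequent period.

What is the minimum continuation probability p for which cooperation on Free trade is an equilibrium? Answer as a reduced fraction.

With continuation probability p and discount β, the effective per-period discount factor is βp.
Grim-trigger IC: βp ≥ (16−12)/(16−6) = 2/5.
So p ≥ (2/5)/(3/5) = 2/3.

2/3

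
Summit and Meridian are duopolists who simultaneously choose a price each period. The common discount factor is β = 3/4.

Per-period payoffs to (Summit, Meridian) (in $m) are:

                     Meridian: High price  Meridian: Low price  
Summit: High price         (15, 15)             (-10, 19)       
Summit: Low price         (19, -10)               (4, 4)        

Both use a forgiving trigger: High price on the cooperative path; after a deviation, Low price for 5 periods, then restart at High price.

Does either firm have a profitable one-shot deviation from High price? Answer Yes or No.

Comparing payoff streams over the 6 periods until play realigns: cooperate → 15(1+β+…+β^5); deviate → 19 + 4(β+…+β^5).
Cooperation is sustained iff (15−4)(β+…+β^5) ≥ 19−15.
β+…+β^5 = 3/4·(1−(3/4)^5)/(1−3/4) = 2.2881, and (19−15)/(15−4) = 0.3636.
2.2881 ≥ 0.3636, so cooperation is sustainable.

No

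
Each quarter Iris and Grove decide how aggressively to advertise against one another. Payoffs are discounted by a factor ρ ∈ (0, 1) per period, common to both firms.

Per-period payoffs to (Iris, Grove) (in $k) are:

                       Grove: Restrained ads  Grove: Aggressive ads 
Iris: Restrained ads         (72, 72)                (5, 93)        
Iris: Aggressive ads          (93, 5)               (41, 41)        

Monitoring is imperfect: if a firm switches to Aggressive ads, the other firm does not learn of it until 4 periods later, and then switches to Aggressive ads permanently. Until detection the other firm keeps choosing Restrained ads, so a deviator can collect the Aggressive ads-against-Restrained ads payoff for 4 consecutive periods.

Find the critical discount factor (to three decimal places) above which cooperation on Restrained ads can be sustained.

0.797

A deviator earns 93 for 4 periods, then 41 forever; cooperating earns 72 forever. Multiplying the IC by (1−ρ):
72 ≥ 93(1−ρ^4) + 41ρ^4, so 52·ρ^4 ≥ 21 and ρ^4 ≥ 21/52.
ρ ≥ (21/52)^(1/4) ≈ 0.797.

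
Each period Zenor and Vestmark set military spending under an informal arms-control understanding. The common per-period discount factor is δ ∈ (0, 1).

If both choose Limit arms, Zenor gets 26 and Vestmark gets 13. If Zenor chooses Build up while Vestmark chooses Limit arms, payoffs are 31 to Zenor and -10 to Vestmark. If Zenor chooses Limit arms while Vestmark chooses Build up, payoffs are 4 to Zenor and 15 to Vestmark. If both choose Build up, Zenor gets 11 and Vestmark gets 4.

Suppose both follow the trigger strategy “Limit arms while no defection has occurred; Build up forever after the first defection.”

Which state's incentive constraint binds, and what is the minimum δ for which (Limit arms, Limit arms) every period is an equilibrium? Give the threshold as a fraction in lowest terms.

For Zenor: deviation gain 31−26 = 5, per-period punishment loss 26−11 = 15. IC gives δ ≥ 5/20 = 1/4.
For Vestmark: gain 2, loss 9 per period, so δ ≥ 2/11.
The tighter constraint is Zenor's, so cooperation needs δ ≥ 1/4.

Zenor; δ ≥ 1/4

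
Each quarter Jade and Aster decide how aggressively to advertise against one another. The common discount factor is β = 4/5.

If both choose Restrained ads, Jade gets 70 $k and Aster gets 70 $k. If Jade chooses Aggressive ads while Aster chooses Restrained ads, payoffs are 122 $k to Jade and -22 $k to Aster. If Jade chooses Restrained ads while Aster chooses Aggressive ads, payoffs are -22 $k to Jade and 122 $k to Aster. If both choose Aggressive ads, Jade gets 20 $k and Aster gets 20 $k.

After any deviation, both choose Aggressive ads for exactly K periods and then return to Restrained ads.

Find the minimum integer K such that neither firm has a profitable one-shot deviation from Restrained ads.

No profitable deviation requires (70−20)(β+…+β^K) ≥ 122−70, i.e. β+…+β^K ≥ 26/25 ≈ 1.0400.
With β = 4/5, the partial sums are K=1: 0.8000, K=2: 1.4400.
K = 2 is the first length at which the sum reaches 1.0400.

2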